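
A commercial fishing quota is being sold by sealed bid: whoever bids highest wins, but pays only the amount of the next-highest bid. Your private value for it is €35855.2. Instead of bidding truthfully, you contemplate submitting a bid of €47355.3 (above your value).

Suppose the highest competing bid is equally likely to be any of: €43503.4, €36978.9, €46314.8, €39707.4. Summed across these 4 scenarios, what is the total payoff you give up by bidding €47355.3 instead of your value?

€23083.7

The deviation costs you only when the competing bid falls strictly between €35855.2 and €47355.3; elsewhere both bids give the same outcome.
€43503.4: truthful payoff €0, deviation payoff −€7648.2 → loss €7648.2.
€36978.9: truthful payoff €0, deviation payoff −€1123.7 → loss €1123.7.
€46314.8: truthful payoff €0, deviation payoff −€10459.6 → loss €10459.6.
€39707.4: truthful payoff €0, deviation payoff −€3852.2 → loss €3852.2.
Total loss = €7648.2 + €1123.7 + €10459.6 + €3852.2 = €23083.7.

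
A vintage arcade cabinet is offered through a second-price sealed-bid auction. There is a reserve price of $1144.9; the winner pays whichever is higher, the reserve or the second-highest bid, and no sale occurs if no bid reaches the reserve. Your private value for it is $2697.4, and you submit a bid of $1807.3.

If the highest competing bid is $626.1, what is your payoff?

$1552.5

Your bid $1807.3 is the highest and exceeds the reserve.
Price = max(second-highest bid, reserve) = max($626.1, $1144.9) = $1144.9.
Payoff = $2697.4 − $1144.9 = $1552.5.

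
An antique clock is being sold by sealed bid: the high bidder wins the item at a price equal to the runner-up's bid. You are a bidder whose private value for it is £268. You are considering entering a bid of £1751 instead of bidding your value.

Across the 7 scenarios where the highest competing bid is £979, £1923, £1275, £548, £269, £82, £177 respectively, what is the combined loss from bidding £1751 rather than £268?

The deviation costs you only when the competing bid falls strictly between £268 and £1751; elsewhere both bids give the same outcome.
£979: truthful payoff £0, deviation payoff −£711 → loss £711.
£1923: outcomes coincide → loss £0.
£1275: truthful payoff £0, deviation payoff −£1007 → loss £1007.
£548: truthful payoff £0, deviation payoff −£280 → loss £280.
£269: truthful payoff £0, deviation payoff −£1 → loss £1.
£82: outcomes coincide → loss £0.
£177: outcomes coincide → loss £0.
Total loss = £711 + £1007 + £280 + £1 = £1999.
In a second-price auction your bid sets only whether you win, not what you pay, so bidding your true value is weakly dominant.

£1999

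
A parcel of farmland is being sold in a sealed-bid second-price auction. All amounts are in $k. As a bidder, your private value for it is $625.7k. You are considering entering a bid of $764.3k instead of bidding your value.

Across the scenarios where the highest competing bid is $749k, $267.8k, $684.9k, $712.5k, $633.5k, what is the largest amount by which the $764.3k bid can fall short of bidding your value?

$749k: truthful gives $0k, deviation gives −$123.3k → loss $123.3k.
$267.8k: same outcome either way → loss $0k.
$684.9k: truthful gives $0k, deviation gives −$59.2k → loss $59.2k.
$712.5k: truthful gives $0k, deviation gives −$86.8k → loss $86.8k.
$633.5k: truthful gives $0k, deviation gives −$7.8k → loss $7.8k.
Maximum loss: $123.3k.

$123.3k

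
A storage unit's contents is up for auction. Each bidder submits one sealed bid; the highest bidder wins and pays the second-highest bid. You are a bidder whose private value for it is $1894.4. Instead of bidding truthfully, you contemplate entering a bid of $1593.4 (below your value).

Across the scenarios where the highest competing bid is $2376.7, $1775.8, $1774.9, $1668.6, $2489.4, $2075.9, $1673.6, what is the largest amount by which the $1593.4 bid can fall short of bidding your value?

$2376.7: same outcome either way → loss $0.
$1775.8: truthful gives $118.6, deviation gives $0 → loss $118.6.
$1774.9: truthful gives $119.5, deviation gives $0 → loss $119.5.
$1668.6: truthful gives $225.8, deviation gives $0 → loss $225.8.
$2489.4: same outcome either way → loss $0.
$2075.9: same outcome either way → loss $0.
$1673.6: truthful gives $220.8, deviation gives $0 → loss $220.8.
Maximum loss: $225.8.

$225.8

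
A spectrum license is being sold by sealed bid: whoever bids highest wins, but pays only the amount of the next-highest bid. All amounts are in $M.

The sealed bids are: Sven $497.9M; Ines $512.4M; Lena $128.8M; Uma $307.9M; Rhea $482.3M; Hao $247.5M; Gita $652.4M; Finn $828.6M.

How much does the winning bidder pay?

Highest bid: Finn at $828.6M, so Finn wins.
Second-highest bid: Gita at $652.4M — that is the price the winner pays.

$652.4M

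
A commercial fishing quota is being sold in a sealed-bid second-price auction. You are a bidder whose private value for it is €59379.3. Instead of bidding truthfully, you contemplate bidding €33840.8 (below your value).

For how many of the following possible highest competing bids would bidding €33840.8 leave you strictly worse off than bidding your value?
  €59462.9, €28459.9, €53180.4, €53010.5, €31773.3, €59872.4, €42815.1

3

The deviation hurts exactly when the highest competing bid lies strictly between €33840.8 and €59379.3 — underbidding then forfeits a profitable win.
€59462.9: above both → same outcome either way.
€28459.9: below both → same outcome either way.
€53180.4: inside the interval → strictly worse (loss €6198.9).
€53010.5: inside the interval → strictly worse (loss €6368.8).
€31773.3: below both → same outcome either way.
€59872.4: above both → same outcome either way.
€42815.1: inside the interval → strictly worse (loss €16564.2).
Count: 3.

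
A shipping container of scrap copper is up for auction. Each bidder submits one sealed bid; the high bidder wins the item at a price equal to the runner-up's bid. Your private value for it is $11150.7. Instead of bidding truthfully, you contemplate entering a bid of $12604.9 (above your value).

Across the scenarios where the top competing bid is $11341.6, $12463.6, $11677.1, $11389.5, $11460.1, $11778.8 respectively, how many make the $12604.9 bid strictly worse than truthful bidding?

6

The deviation hurts exactly when the highest competing bid lies strictly between $11150.7 and $12604.9 — overbidding then wins at a price above your value.
$11341.6: inside the interval → strictly worse (loss $190.9).
$12463.6: inside the interval → strictly worse (loss $1312.9).
$11677.1: inside the interval → strictly worse (loss $526.4).
$11389.5: inside the interval → strictly worse (loss $238.8).
$11460.1: inside the interval → strictly worse (loss $309.4).
$11778.8: inside the interval → strictly worse (loss $628.1).
Count: 6.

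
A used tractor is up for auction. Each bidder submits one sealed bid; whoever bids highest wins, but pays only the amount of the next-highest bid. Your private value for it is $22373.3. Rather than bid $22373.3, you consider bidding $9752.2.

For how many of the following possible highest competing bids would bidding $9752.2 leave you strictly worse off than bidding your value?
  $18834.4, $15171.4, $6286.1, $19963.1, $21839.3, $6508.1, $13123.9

The deviation hurts exactly when the highest competing bid lies strictly between $9752.2 and $22373.3 — underbidding then forfeits a profitable win.
$18834.4: inside the interval → strictly worse (loss $3538.9).
$15171.4: inside the interval → strictly worse (loss $7201.9).
$6286.1: below both → same outcome either way.
$19963.1: inside the interval → strictly worse (loss $2410.2).
$21839.3: inside the interval → strictly worse (loss $534).
$6508.1: below both → same outcome either way.
$13123.9: inside the interval → strictly worse (loss $9249.4).
Count: 5.

5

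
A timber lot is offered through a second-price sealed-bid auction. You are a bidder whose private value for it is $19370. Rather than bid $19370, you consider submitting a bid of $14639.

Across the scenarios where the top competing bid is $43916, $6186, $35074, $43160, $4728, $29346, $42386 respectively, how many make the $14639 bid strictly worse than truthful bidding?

The deviation hurts exactly when the highest competing bid lies strictly between $14639 and $19370 — underbidding then forfeits a profitable win.
$43916: above both → same outcome either way.
$6186: below both → same outcome either way.
$35074: above both → same outcome either way.
$43160: above both → same outcome either way.
$4728: below both → same outcome either way.
$29346: above both → same outcome either way.
$42386: above both → same outcome either way.
Count: 0.

0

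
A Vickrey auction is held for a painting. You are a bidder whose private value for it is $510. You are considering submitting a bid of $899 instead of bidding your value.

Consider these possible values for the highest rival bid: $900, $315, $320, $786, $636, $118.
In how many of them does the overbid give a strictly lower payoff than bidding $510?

2

The deviation hurts exactly when the highest competing bid lies strictly between $510 and $899 — overbidding then wins at a price above your value.
$900: above both → same outcome either way.
$315: below both → same outcome either way.
$320: below both → same outcome either way.
$786: inside the interval → strictly worse (loss $276).
$636: inside the interval → strictly worse (loss $126).
$118: below both → same outcome either way.
Count: 2.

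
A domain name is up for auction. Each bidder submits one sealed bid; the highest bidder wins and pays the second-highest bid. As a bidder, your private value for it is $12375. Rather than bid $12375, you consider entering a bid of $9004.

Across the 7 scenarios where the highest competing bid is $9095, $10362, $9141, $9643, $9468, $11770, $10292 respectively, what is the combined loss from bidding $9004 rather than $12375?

The deviation costs you only when the competing bid falls strictly between $9004 and $12375; elsewhere both bids give the same outcome.
$9095: truthful payoff $3280, deviation payoff $0 → loss $3280.
$10362: truthful payoff $2013, deviation payoff $0 → loss $2013.
$9141: truthful payoff $3234, deviation payoff $0 → loss $3234.
$9643: truthful payoff $2732, deviation payoff $0 → loss $2732.
$9468: truthful payoff $2907, deviation payoff $0 → loss $2907.
$11770: truthful payoff $605, deviation payoff $0 → loss $605.
$10292: truthful payoff $2083, deviation payoff $0 → loss $2083.
Total loss = $3280 + $2013 + $3234 + $2732 + $2907 + $605 + $2083 = $16854.

$16854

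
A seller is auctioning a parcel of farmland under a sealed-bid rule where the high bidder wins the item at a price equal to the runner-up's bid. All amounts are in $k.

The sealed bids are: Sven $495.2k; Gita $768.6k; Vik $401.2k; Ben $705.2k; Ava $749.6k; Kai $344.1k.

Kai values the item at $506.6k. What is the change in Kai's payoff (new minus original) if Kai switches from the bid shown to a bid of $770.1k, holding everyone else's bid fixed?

The highest bid among the other bidders is $768.6k; Kai's bid doesn't change that.
Original bid $344.1k: Kai is not highest (top rival bid is $768.6k); payoff $0k.
Alternative bid $770.1k: Kai is highest, pays the top rival bid $768.6k; payoff $506.6k − $768.6k = −$262k.
Change in payoff = −$262k − ($0k) = −$262k.

−$262k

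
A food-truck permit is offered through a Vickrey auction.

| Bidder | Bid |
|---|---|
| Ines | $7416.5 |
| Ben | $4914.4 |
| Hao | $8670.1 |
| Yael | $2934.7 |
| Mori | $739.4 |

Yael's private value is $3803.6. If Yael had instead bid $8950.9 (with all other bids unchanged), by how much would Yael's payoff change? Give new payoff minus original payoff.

The highest bid among the other bidders is $8670.1; Yael's bid doesn't change that.
Original bid $2934.7: Yael is not highest (top rival bid is $8670.1); payoff $0.
Alternative bid $8950.9: Yael is highest, pays the top rival bid $8670.1; payoff $3803.6 − $8670.1 = −$4866.5.
Change in payoff = −$4866.5 − ($0) = −$4866.5.

−$4866.5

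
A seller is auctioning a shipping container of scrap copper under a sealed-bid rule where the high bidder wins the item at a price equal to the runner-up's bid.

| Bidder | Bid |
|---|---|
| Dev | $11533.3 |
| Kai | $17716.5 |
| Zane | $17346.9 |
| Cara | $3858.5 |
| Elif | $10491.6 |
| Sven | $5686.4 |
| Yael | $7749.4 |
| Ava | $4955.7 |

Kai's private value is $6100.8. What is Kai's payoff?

Highest bid: Kai at $17716.5, so Kai wins.
Second-highest bid: Zane at $17346.9 — that is the price the winner pays.
Kai's payoff = value − price = $6100.8 − $17346.9 = −$11246.1.

−$11246.1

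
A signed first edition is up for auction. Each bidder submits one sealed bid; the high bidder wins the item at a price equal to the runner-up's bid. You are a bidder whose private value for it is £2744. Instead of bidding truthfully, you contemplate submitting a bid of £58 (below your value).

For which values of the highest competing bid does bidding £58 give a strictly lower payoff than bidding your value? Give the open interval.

(£58, £2744)

If the competing bid is below £58, both bids win at the same price — no difference.
If it is above £2744, both bids lose — no difference.
If it lies strictly between £58 and £2744, bidding your value wins at a price below your value (positive payoff) while bidding £58 loses (payoff 0).
So the deviation strictly hurts on the open interval (£58, £2744).
Because the price is fixed by the runner-up's bid, deviating from your value can only change a good outcome into a bad one — never the reverse.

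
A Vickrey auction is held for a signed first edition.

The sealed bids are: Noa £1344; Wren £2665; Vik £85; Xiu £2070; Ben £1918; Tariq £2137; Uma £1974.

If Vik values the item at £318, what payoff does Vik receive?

Highest bid: Wren at £2665, so Wren wins.
Second-highest bid: Tariq at £2137 — that is the price the winner pays.
Vik did not win, so Vik pays nothing and receives nothing: payoff £0.

£0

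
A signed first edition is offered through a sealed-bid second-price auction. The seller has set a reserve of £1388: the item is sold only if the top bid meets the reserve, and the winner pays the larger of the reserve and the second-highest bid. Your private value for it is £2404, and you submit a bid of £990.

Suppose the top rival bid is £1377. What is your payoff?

Your bid £990 is below the highest competing bid £1377, so you lose. Payoff £0.

£0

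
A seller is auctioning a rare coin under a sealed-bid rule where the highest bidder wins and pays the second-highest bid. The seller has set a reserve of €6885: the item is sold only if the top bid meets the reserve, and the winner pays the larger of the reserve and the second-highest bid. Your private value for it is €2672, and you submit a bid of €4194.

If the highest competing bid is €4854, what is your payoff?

€0

Your bid €4194 is below the highest competing bid €4854, so you lose. Payoff €0.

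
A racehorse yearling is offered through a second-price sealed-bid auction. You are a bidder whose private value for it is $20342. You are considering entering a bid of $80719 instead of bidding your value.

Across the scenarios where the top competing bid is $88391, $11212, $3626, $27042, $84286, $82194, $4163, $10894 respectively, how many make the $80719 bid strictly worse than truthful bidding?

The deviation hurts exactly when the highest competing bid lies strictly between $20342 and $80719 — overbidding then wins at a price above your value.
$88391: above both → same outcome either way.
$11212: below both → same outcome either way.
$3626: below both → same outcome either way.
$27042: inside the interval → strictly worse (loss $6700).
$84286: above both → same outcome either way.
$82194: above both → same outcome either way.
$4163: below both → same outcome either way.
$10894: below both → same outcome either way.
Count: 1.

1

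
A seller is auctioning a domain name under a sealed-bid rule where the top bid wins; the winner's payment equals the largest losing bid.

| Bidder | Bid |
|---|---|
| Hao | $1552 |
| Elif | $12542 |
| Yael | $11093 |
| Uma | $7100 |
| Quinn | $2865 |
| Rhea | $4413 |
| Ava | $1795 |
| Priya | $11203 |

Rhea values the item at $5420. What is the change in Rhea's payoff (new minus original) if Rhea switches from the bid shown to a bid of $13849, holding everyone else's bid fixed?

The highest bid among the other bidders is $12542; Rhea's bid doesn't change that.
Original bid $4413: Rhea is not highest (top rival bid is $12542); payoff $0.
Alternative bid $13849: Rhea is highest, pays the top rival bid $12542; payoff $5420 − $12542 = −$7122.
Change in payoff = −$7122 − ($0) = −$7122.

−$7122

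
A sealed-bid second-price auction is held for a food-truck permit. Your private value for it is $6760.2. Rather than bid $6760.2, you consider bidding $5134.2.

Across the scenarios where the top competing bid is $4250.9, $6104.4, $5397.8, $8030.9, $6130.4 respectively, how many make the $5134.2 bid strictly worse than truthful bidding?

3

The deviation hurts exactly when the highest competing bid lies strictly between $5134.2 and $6760.2 — underbidding then forfeits a profitable win.
$4250.9: below both → same outcome either way.
$6104.4: inside the interval → strictly worse (loss $655.8).
$5397.8: inside the interval → strictly worse (loss $1362.4).
$8030.9: above both → same outcome either way.
$6130.4: inside the interval → strictly worse (loss $629.8).
Count: 3.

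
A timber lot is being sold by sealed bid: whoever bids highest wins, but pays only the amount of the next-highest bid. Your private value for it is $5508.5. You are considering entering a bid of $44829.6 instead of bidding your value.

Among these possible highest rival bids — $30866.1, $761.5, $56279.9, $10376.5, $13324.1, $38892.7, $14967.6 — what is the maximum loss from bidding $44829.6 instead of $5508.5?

$30866.1: truthful gives $0, deviation gives −$25357.6 → loss $25357.6.
$761.5: same outcome either way → loss $0.
$56279.9: same outcome either way → loss $0.
$10376.5: truthful gives $0, deviation gives −$4868 → loss $4868.
$13324.1: truthful gives $0, deviation gives −$7815.6 → loss $7815.6.
$38892.7: truthful gives $0, deviation gives −$33384.2 → loss $33384.2.
$14967.6: truthful gives $0, deviation gives −$9459.1 → loss $9459.1.
Maximum loss: $33384.2.

$33384.2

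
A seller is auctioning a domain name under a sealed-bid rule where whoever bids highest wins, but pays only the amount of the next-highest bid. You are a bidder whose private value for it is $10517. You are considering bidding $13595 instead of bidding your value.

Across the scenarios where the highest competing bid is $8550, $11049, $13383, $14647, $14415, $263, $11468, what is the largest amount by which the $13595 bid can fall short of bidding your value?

$2866

$8550: same outcome either way → loss $0.
$11049: truthful gives $0, deviation gives −$532 → loss $532.
$13383: truthful gives $0, deviation gives −$2866 → loss $2866.
$14647: same outcome either way → loss $0.
$14415: same outcome either way → loss $0.
$263: same outcome either way → loss $0.
$11468: truthful gives $0, deviation gives −$951 → loss $951.
Maximum loss: $2866.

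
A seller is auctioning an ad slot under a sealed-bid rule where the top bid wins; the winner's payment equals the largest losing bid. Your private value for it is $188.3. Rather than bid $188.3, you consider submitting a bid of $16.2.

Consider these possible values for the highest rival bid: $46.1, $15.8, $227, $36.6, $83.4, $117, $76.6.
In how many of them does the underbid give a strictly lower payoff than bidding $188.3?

5

The deviation hurts exactly when the highest competing bid lies strictly between $16.2 and $188.3 — underbidding then forfeits a profitable win.
$46.1: inside the interval → strictly worse (loss $142.2).
$15.8: below both → same outcome either way.
$227: above both → same outcome either way.
$36.6: inside the interval → strictly worse (loss $151.7).
$83.4: inside the interval → strictly worse (loss $104.9).
$117: inside the interval → strictly worse (loss $71.3).
$76.6: inside the interval → strictly worse (loss $111.7).
Count: 5.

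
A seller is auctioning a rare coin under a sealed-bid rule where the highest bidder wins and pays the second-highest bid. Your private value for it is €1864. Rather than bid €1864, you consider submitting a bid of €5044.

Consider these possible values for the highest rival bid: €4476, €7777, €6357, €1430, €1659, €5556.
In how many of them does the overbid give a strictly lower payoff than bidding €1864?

1

The deviation hurts exactly when the highest competing bid lies strictly between €1864 and €5044 — overbidding then wins at a price above your value.
€4476: inside the interval → strictly worse (loss €2612).
€7777: above both → same outcome either way.
€6357: above both → same outcome either way.
€1430: below both → same outcome either way.
€1659: below both → same outcome either way.
€5556: above both → same outcome either way.
Count: 1.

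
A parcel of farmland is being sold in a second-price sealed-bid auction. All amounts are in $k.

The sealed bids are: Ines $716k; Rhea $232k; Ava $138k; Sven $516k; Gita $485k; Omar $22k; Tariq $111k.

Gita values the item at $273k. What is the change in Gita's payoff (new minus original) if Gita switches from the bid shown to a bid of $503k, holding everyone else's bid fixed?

The highest bid among the other bidders is $716k; Gita's bid doesn't change that.
Original bid $485k: Gita is not highest (top rival bid is $716k); payoff $0k.
Alternative bid $503k: Gita is not highest (top rival bid is $716k); payoff $0k.
Change in payoff = $0k − ($0k) = $0k.

$0k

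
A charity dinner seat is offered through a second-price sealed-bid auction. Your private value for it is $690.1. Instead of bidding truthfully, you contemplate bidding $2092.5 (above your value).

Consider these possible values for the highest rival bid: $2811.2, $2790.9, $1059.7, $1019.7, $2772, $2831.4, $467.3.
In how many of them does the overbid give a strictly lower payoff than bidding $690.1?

2

The deviation hurts exactly when the highest competing bid lies strictly between $690.1 and $2092.5 — overbidding then wins at a price above your value.
$2811.2: above both → same outcome either way.
$2790.9: above both → same outcome either way.
$1059.7: inside the interval → strictly worse (loss $369.6).
$1019.7: inside the interval → strictly worse (loss $329.6).
$2772: above both → same outcome either way.
$2831.4: above both → same outcome either way.
$467.3: below both → same outcome either way.
Count: 2.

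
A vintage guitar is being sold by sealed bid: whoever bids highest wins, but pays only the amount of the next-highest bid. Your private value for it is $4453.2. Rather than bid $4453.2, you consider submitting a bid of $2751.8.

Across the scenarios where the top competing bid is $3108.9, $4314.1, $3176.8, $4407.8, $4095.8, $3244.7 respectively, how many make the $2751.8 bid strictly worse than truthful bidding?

The deviation hurts exactly when the highest competing bid lies strictly between $2751.8 and $4453.2 — underbidding then forfeits a profitable win.
$3108.9: inside the interval → strictly worse (loss $1344.3).
$4314.1: inside the interval → strictly worse (loss $139.1).
$3176.8: inside the interval → strictly worse (loss $1276.4).
$4407.8: inside the interval → strictly worse (loss $45.4).
$4095.8: inside the interval → strictly worse (loss $357.4).
$3244.7: inside the interval → strictly worse (loss $1208.5).
Count: 6.

6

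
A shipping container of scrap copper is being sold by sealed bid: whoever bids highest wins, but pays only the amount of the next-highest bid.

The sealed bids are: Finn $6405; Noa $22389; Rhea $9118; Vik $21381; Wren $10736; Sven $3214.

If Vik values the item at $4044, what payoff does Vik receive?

Highest bid: Noa at $22389, so Noa wins.
Second-highest bid: Vik at $21381 — that is the price the winner pays.
Vik did not win, so Vik pays nothing and receives nothing: payoff $0.

$0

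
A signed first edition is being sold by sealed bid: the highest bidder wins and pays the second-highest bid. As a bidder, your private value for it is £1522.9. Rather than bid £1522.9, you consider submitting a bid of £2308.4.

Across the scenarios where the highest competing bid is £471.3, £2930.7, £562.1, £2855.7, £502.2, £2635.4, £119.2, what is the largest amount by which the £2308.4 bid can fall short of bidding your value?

£471.3: same outcome either way → loss £0.
£2930.7: same outcome either way → loss £0.
£562.1: same outcome either way → loss £0.
£2855.7: same outcome either way → loss £0.
£502.2: same outcome either way → loss £0.
£2635.4: same outcome either way → loss £0.
£119.2: same outcome either way → loss £0.
Maximum loss: £0.

£0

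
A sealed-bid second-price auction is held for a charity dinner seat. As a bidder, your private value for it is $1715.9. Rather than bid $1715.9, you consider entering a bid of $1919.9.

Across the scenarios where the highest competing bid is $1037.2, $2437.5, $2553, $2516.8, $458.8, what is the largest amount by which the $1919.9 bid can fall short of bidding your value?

$0

$1037.2: same outcome either way → loss $0.
$2437.5: same outcome either way → loss $0.
$2553: same outcome either way → loss $0.
$2516.8: same outcome either way → loss $0.
$458.8: same outcome either way → loss $0.
Maximum loss: $0.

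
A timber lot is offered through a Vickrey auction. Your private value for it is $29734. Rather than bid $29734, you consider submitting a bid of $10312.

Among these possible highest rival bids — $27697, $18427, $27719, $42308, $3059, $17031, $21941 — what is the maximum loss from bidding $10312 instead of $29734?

$12703

$27697: truthful gives $2037, deviation gives $0 → loss $2037.
$18427: truthful gives $11307, deviation gives $0 → loss $11307.
$27719: truthful gives $2015, deviation gives $0 → loss $2015.
$42308: same outcome either way → loss $0.
$3059: same outcome either way → loss $0.
$17031: truthful gives $12703, deviation gives $0 → loss $12703.
$21941: truthful gives $7793, deviation gives $0 → loss $7793.
Maximum loss: $12703.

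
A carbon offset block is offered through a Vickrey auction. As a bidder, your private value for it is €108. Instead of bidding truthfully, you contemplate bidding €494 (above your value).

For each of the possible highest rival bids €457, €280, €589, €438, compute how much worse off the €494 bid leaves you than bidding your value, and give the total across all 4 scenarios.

€851

The deviation costs you only when the competing bid falls strictly between €108 and €494; elsewhere both bids give the same outcome.
€457: truthful payoff €0, deviation payoff −€349 → loss €349.
€280: truthful payoff €0, deviation payoff −€172 → loss €172.
€589: outcomes coincide → loss €0.
€438: truthful payoff €0, deviation payoff −€330 → loss €330.
Total loss = €349 + €172 + €330 = €851.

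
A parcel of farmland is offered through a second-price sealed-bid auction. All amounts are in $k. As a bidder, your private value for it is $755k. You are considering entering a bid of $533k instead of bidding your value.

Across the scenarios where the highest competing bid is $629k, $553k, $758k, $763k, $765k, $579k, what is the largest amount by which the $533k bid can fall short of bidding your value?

$202k

$629k: truthful gives $126k, deviation gives $0k → loss $126k.
$553k: truthful gives $202k, deviation gives $0k → loss $202k.
$758k: same outcome either way → loss $0k.
$763k: same outcome either way → loss $0k.
$765k: same outcome either way → loss $0k.
$579k: truthful gives $176k, deviation gives $0k → loss $176k.
Maximum loss: $202k.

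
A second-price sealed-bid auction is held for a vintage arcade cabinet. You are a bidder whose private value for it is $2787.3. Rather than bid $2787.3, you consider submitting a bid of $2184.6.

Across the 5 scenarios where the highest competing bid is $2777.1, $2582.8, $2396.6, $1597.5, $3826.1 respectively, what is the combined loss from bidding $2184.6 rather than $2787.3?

The deviation costs you only when the competing bid falls strictly between $2184.6 and $2787.3; elsewhere both bids give the same outcome.
$2777.1: truthful payoff $10.2, deviation payoff $0 → loss $10.2.
$2582.8: truthful payoff $204.5, deviation payoff $0 → loss $204.5.
$2396.6: truthful payoff $390.7, deviation payoff $0 → loss $390.7.
$1597.5: outcomes coincide → loss $0.
$3826.1: outcomes coincide → loss $0.
Total loss = $10.2 + $204.5 + $390.7 = $605.4.

$605.4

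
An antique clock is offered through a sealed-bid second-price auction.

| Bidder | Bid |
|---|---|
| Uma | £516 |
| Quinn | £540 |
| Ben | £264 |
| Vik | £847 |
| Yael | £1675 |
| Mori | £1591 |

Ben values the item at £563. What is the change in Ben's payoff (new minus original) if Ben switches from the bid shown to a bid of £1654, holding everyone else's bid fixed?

£0

The highest bid among the other bidders is £1675; Ben's bid doesn't change that.
Original bid £264: Ben is not highest (top rival bid is £1675); payoff £0.
Alternative bid £1654: Ben is not highest (top rival bid is £1675); payoff £0.
Change in payoff = £0 − (£0) = £0.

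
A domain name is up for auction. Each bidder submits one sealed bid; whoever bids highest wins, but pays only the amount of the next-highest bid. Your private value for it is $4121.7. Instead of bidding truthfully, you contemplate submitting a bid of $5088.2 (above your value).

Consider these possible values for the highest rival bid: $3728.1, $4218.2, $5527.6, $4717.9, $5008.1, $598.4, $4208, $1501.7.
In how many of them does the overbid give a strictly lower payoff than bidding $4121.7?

4

The deviation hurts exactly when the highest competing bid lies strictly between $4121.7 and $5088.2 — overbidding then wins at a price above your value.
$3728.1: below both → same outcome either way.
$4218.2: inside the interval → strictly worse (loss $96.5).
$5527.6: above both → same outcome either way.
$4717.9: inside the interval → strictly worse (loss $596.2).
$5008.1: inside the interval → strictly worse (loss $886.4).
$598.4: below both → same outcome either way.
$4208: inside the interval → strictly worse (loss $86.3).
$1501.7: below both → same outcome either way.
Count: 4.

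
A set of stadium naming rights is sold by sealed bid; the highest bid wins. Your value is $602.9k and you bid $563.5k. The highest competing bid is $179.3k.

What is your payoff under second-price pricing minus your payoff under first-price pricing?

$384.2k

You have the highest bid, so you win under either rule.
Second-price: pay $179.3k → payoff $423.6k.
First-price: pay your own bid $563.5k → payoff $39.4k.
Difference = $423.6k − ($39.4k) = $384.2k.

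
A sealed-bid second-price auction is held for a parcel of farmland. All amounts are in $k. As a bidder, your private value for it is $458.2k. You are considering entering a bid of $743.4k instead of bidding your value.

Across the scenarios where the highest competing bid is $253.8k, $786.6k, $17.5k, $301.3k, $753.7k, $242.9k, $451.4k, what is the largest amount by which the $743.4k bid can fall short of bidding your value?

$0k

$253.8k: same outcome either way → loss $0k.
$786.6k: same outcome either way → loss $0k.
$17.5k: same outcome either way → loss $0k.
$301.3k: same outcome either way → loss $0k.
$753.7k: same outcome either way → loss $0k.
$242.9k: same outcome either way → loss $0k.
$451.4k: same outcome either way → loss $0k.
Maximum loss: $0k.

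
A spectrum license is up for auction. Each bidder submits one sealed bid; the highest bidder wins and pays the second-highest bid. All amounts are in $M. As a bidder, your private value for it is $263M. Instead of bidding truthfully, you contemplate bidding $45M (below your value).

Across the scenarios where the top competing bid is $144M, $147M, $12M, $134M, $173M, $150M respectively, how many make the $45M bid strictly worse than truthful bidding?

5

The deviation hurts exactly when the highest competing bid lies strictly between $45M and $263M — underbidding then forfeits a profitable win.
$144M: inside the interval → strictly worse (loss $119M).
$147M: inside the interval → strictly worse (loss $116M).
$12M: below both → same outcome either way.
$134M: inside the interval → strictly worse (loss $129M).
$173M: inside the interval → strictly worse (loss $90M).
$150M: inside the interval → strictly worse (loss $113M).
Count: 5.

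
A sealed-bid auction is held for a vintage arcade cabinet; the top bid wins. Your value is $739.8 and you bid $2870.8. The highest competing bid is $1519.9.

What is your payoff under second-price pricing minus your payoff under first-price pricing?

$1350.9

You have the highest bid, so you win under either rule.
Second-price: pay $1519.9 → payoff −$780.1.
First-price: pay your own bid $2870.8 → payoff −$2131.
Difference = −$780.1 − (−$2131) = $1350.9.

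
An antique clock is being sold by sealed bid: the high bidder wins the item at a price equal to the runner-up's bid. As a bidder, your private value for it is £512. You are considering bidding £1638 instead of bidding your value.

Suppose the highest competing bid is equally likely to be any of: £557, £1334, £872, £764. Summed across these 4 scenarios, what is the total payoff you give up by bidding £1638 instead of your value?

The deviation costs you only when the competing bid falls strictly between £512 and £1638; elsewhere both bids give the same outcome.
£557: truthful payoff £0, deviation payoff −£45 → loss £45.
£1334: truthful payoff £0, deviation payoff −£822 → loss £822.
£872: truthful payoff £0, deviation payoff −£360 → loss £360.
£764: truthful payoff £0, deviation payoff −£252 → loss £252.
Total loss = £45 + £822 + £360 + £252 = £1479.

£1479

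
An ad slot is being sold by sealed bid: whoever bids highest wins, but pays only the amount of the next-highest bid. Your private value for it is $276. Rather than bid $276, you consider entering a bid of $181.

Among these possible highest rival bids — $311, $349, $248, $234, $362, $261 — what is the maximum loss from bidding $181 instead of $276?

$311: same outcome either way → loss $0.
$349: same outcome either way → loss $0.
$248: truthful gives $28, deviation gives $0 → loss $28.
$234: truthful gives $42, deviation gives $0 → loss $42.
$362: same outcome either way → loss $0.
$261: truthful gives $15, deviation gives $0 → loss $15.
Maximum loss: $42.

$42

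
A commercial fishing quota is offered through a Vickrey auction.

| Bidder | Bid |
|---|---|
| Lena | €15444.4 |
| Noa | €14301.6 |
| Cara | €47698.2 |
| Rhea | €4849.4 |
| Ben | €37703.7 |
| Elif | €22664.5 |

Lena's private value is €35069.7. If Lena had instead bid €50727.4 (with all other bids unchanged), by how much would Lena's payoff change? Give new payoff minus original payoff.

The highest bid among the other bidders is €47698.2; Lena's bid doesn't change that.
Original bid €15444.4: Lena is not highest (top rival bid is €47698.2); payoff €0.
Alternative bid €50727.4: Lena is highest, pays the top rival bid €47698.2; payoff €35069.7 − €47698.2 = −€12628.5.
Change in payoff = −€12628.5 − (€0) = −€12628.5.

−€12628.5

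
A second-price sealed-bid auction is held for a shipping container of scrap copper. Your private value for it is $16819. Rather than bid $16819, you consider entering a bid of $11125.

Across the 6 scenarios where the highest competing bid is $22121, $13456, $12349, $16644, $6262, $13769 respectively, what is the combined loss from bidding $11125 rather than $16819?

$11058

The deviation costs you only when the competing bid falls strictly between $11125 and $16819; elsewhere both bids give the same outcome.
$22121: outcomes coincide → loss $0.
$13456: truthful payoff $3363, deviation payoff $0 → loss $3363.
$12349: truthful payoff $4470, deviation payoff $0 → loss $4470.
$16644: truthful payoff $175, deviation payoff $0 → loss $175.
$6262: outcomes coincide → loss $0.
$13769: truthful payoff $3050, deviation payoff $0 → loss $3050.
Total loss = $3363 + $4470 + $175 + $3050 = $11058.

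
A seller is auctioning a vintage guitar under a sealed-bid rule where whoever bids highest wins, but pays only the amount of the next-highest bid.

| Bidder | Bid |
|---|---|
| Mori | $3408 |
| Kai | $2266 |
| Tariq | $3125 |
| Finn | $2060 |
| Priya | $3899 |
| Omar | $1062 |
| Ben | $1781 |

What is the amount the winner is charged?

Highest bid: Priya at $3899, so Priya wins.
Second-highest bid: Mori at $3408 — that is the price the winner pays.

$3408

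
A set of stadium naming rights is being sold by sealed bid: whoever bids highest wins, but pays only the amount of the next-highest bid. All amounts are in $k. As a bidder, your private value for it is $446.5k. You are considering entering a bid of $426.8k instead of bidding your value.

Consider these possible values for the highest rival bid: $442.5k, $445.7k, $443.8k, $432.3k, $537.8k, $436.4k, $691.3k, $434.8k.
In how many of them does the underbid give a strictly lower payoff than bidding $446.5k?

6

The deviation hurts exactly when the highest competing bid lies strictly between $426.8k and $446.5k — underbidding then forfeits a profitable win.
$442.5k: inside the interval → strictly worse (loss $4k).
$445.7k: inside the interval → strictly worse (loss $0.8k).
$443.8k: inside the interval → strictly worse (loss $2.7k).
$432.3k: inside the interval → strictly worse (loss $14.2k).
$537.8k: above both → same outcome either way.
$436.4k: inside the interval → strictly worse (loss $10.1k).
$691.3k: above both → same outcome either way.
$434.8k: inside the interval → strictly worse (loss $11.7k).
Count: 6.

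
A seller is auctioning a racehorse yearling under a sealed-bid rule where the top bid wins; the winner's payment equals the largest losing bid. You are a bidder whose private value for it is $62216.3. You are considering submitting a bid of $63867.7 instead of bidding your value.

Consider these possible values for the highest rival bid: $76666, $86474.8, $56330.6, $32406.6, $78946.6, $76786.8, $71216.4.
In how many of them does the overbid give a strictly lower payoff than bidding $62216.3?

0

The deviation hurts exactly when the highest competing bid lies strictly between $62216.3 and $63867.7 — overbidding then wins at a price above your value.
$76666: above both → same outcome either way.
$86474.8: above both → same outcome either way.
$56330.6: below both → same outcome either way.
$32406.6: below both → same outcome either way.
$78946.6: above both → same outcome either way.
$76786.8: above both → same outcome either way.
$71216.4: above both → same outcome either way.
Count: 0.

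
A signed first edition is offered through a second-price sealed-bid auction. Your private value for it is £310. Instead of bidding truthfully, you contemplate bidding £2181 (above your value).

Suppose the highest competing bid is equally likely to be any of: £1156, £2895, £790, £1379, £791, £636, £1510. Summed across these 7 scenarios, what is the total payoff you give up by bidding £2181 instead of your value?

The deviation costs you only when the competing bid falls strictly between £310 and £2181; elsewhere both bids give the same outcome.
£1156: truthful payoff £0, deviation payoff −£846 → loss £846.
£2895: outcomes coincide → loss £0.
£790: truthful payoff £0, deviation payoff −£480 → loss £480.
£1379: truthful payoff £0, deviation payoff −£1069 → loss £1069.
£791: truthful payoff £0, deviation payoff −£481 → loss £481.
£636: truthful payoff £0, deviation payoff −£326 → loss £326.
£1510: truthful payoff £0, deviation payoff −£1200 → loss £1200.
Total loss = £846 + £480 + £1069 + £481 + £326 + £1200 = £4402.

£4402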